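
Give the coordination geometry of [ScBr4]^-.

Summing ligand charges against the −1 overall charge gives an oxidation state of +3 for scandium.
Group 3 minus oxidation state 3 gives a d⁰ configuration.
Coordination number: 4.
A d⁰ ion has no crystal-field stabilisation preference between square planar and tetrahedral, so four ligands adopt the sterically favoured tetrahedral geometry.

tetrahedral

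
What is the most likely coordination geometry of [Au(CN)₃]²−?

Each cyanide is −1; balancing the −2 overall charge requires Au(I).
Au sits in group 11, so the d-electron count is 11 − 1 = 10.
With 3 monodentate ligands the coordination number is 3.
Three ligands around a d¹⁰ centre minimise repulsion in a trigonal-planar arrangement.

trigonal planar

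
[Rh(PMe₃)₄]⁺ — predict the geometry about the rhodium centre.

Summing ligand charges against the +1 overall charge gives an oxidation state of +1 for rhodium.
Group 9 minus oxidation state 1 gives a d⁸ configuration.
With 4 monodentate ligands the coordination number is 4.
A 4d d⁸ ion has a large crystal-field splitting; square planar leaves the high-energy d_{x²−y²} orbital empty and maximises CFSE.

square planar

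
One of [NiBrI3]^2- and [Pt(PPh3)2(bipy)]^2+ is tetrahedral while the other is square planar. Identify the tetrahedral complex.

[NiBrI3]^2-

For [NiBrI3]^2-: Each bromide is −1; each iodide is −1; balancing the −2 overall charge requires Ni(II). Ni sits in group 10, so the d-electron count is 10 − 2 = 8. Bromide and iodide are weak-field ligands. With weak-field ligands the CFSE gain from square planar is small, so a 3d d⁸ ion takes the sterically preferred tetrahedral geometry. → tetrahedral.
For [Pt(PPh3)2(bipy)]^2+: Ligand charges: triphenylphosphine is neutral; 2,2′-bipyridine is neutral. With an overall charge of +2 the platinum centre must be in the +2 oxidation state. Platinum is a group-10 element; Pt(II) is therefore d⁸. A 5d d⁸ ion has a large crystal-field splitting; square planar leaves the high-energy d_{x²−y²} orbital empty and maximises CFSE. → square planar.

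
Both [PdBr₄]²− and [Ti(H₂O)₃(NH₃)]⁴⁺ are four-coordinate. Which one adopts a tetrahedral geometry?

[Ti(H₂O)₃(NH₃)]⁴⁺

For [PdBr₄]²−: Each bromide is −1; balancing the −2 overall charge requires Pd(II). Group 10 minus oxidation state 2 gives a d⁸ configuration. A 4d d⁸ ion has a large crystal-field splitting; square planar leaves the high-energy d_{x²−y²} orbital empty and maximises CFSE. → square planar.
For [Ti(H₂O)₃(NH₃)]⁴⁺: Ligand charges: water is neutral; ammonia is neutral. With an overall charge of +4 the titanium centre must be in the +4 oxidation state. Titanium is a group-4 element; Ti(IV) is therefore d⁰. A d⁰ ion has no crystal-field stabilisation preference between square planar and tetrahedral, so four ligands adopt the sterically favoured tetrahedral geometry. → tetrahedral.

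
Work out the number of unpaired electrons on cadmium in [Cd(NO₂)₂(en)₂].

Ligand charges: each nitro (N-bound nitrite) is −1; ethylenediamine is neutral. With an overall charge of 0 the cadmium centre must be in the +2 oxidation state.
Group 12 minus oxidation state 2 gives a d¹⁰ configuration.
Counting donor atoms: 2×nitro (N-bound nitrite) (monodentate) → 2 donors; 2×ethylenediamine (bidentate) → 4 donors. Coordination number = 6.
In an octahedral field the d¹⁰ configuration is t₂g⁶e_g⁴, giving 0 unpaired electrons.

0 unpaired electrons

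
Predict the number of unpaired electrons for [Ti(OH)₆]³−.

1

Each hydroxide is −1; balancing the −3 overall charge requires Ti(III).
Group 4 minus oxidation state 3 gives a d¹ configuration.
In an octahedral field the d¹ configuration is t₂g¹e_g⁰ (only one arrangement possible), giving 1 unpaired electron.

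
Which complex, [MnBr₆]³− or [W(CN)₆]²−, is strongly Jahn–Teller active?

[MnBr₆]³−: Summing ligand charges against the −3 overall charge gives an oxidation state of +3 for manganese. Manganese is a group-7 element; Mn(III) is therefore d⁴. Bromide is a weak-field ligand for a first-row metal, so the complex is high-spin. The t₂g³e_g¹ (high-spin) configuration has an unevenly filled e_g set; the Jahn–Teller theorem predicts a tetragonal distortion (typically axial elongation) to lift the degeneracy.
[W(CN)₆]²−: Each cyanide is −1; balancing the −2 overall charge requires W(IV). Group 6 minus oxidation state 4 gives a d² configuration. The d² configuration leaves the e_g set evenly filled (or empty) — no strong Jahn–Teller driving force.

[MnBr₆]³−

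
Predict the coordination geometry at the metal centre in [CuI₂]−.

Each iodide is −1; balancing the −1 overall charge requires Cu(I).
Cu sits in group 11, so the d-electron count is 11 − 1 = 10.
With 2 monodentate ligands the coordination number is 2.
A d¹⁰ ion with only two ligands adopts a linear arrangement (sp hybridisation; no CFSE preference).

linear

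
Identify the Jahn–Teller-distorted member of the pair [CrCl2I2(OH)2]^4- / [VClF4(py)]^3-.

[CrCl2I2(OH)2]^4-

[CrCl2I2(OH)2]^4-: Each chloride is −1; each iodide is −1; each hydroxide is −1; balancing the −4 overall charge requires Cr(II). Chromium is a group-6 element; Cr(II) is therefore d⁴. Chloride, hydroxide, and iodide are weak-field ligands for a first-row metal, so the complex is high-spin. The t₂g³e_g¹ (high-spin) configuration has an unevenly filled e_g set; the Jahn–Teller theorem predicts a tetragonal distortion (typically axial elongation) to lift the degeneracy.
[VClF4(py)]^3-: Ligand charges: each chloride is −1; each fluoride is −1; pyridine is neutral. With an overall charge of −3 the vanadium centre must be in the +2 oxidation state. V sits in group 5, so the d-electron count is 5 − 2 = 3. The d³ configuration leaves the e_g set evenly filled (or empty) — no strong Jahn–Teller driving force.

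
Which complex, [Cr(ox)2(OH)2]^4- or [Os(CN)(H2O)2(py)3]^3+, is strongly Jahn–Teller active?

[Cr(ox)2(OH)2]^4-

[Cr(ox)2(OH)2]^4-: Each oxalate is −2; each hydroxide is −1; balancing the −4 overall charge requires Cr(II). Chromium is a group-6 element; Cr(II) is therefore d⁴. Hydroxide and oxalate are weak-field ligands for a first-row metal, so the complex is high-spin. The t₂g³e_g¹ (high-spin) configuration has an unevenly filled e_g set; the Jahn–Teller theorem predicts a tetragonal distortion (typically axial elongation) to lift the degeneracy.
[Os(CN)(H2O)2(py)3]^3+: Ligand charges: each cyanide is −1; water is neutral; pyridine is neutral. With an overall charge of +3 the osmium centre must be in the +4 oxidation state. Os sits in group 8, so the d-electron count is 8 − 4 = 4. A 5d ion has a large Δₒ and is invariably low-spin. The d⁴ configuration leaves the e_g set evenly filled (or empty) — no strong Jahn–Teller driving force.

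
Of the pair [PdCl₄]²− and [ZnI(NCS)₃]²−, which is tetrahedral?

[ZnI(NCS)₃]²−

For [PdCl₄]²−: Each chloride is −1; balancing the −2 overall charge requires Pd(II). Group 10 minus oxidation state 2 gives a d⁸ configuration. A 4d d⁸ ion has a large crystal-field splitting; square planar leaves the high-energy d_{x²−y²} orbital empty and maximises CFSE. → square planar.
For [ZnI(NCS)₃]²−: Summing ligand charges against the −2 overall charge gives an oxidation state of +2 for zinc. Zn sits in group 12, so the d-electron count is 12 − 2 = 10. A d¹⁰ ion has no crystal-field stabilisation preference between square planar and tetrahedral, so four ligands adopt the sterically favoured tetrahedral geometry. → tetrahedral.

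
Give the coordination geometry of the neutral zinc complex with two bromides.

linear

Summing ligand charges against the 0 overall charge gives an oxidation state of +2 for zinc.
Zinc is a group-12 element; Zn(II) is therefore d¹⁰.
With 2 monodentate ligands the coordination number is 2.
A d¹⁰ ion with only two ligands adopts a linear arrangement (sp hybridisation; no CFSE preference).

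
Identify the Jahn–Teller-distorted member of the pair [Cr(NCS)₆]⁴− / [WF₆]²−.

[Cr(NCS)₆]⁴−

[Cr(NCS)₆]⁴−: Ligand charges: each isothiocyanate is −1. With an overall charge of −4 the chromium centre must be in the +2 oxidation state. Chromium is a group-6 element; Cr(II) is therefore d⁴. Isothiocyanate is a weak-field ligand for a first-row metal, so the complex is high-spin. The t₂g³e_g¹ (high-spin) configuration has an unevenly filled e_g set; the Jahn–Teller theorem predicts a tetragonal distortion (typically axial elongation) to lift the degeneracy.
[WF₆]²−: Each fluoride is −1; balancing the −2 overall charge requires W(IV). Group 6 minus oxidation state 4 gives a d² configuration. The d² configuration leaves the e_g set evenly filled (or empty) — no strong Jahn–Teller driving force.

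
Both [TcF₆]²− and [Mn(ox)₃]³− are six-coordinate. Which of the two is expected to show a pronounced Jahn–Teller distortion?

[TcF₆]²−: Each fluoride is −1; balancing the −2 overall charge requires Tc(IV). Group 7 minus oxidation state 4 gives a d³ configuration. The d³ configuration leaves the e_g set evenly filled (or empty) — no strong Jahn–Teller driving force.
[Mn(ox)₃]³−: Each oxalate is −2; balancing the −3 overall charge requires Mn(III). Manganese is a group-7 element; Mn(III) is therefore d⁴. Oxalate is a weak-field ligand for a first-row metal, so the complex is high-spin. The t₂g³e_g¹ (high-spin) configuration has an unevenly filled e_g set; the Jahn–Teller theorem predicts a tetragonal distortion (typically axial elongation) to lift the degeneracy.

[Mn(ox)₃]³−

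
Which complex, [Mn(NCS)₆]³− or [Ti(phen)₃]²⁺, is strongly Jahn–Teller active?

[Mn(NCS)₆]³−: Ligand charges: each isothiocyanate is −1. With an overall charge of −3 the manganese centre must be in the +3 oxidation state. Manganese is a group-7 element; Mn(III) is therefore d⁴. Isothiocyanate is a weak-field ligand for a first-row metal, so the complex is high-spin. The t₂g³e_g¹ (high-spin) configuration has an unevenly filled e_g set; the Jahn–Teller theorem predicts a tetragonal distortion (typically axial elongation) to lift the degeneracy.
[Ti(phen)₃]²⁺: Summing ligand charges against the +2 overall charge gives an oxidation state of +2 for titanium. Group 4 minus oxidation state 2 gives a d² configuration. The d² configuration leaves the e_g set evenly filled (or empty) — no strong Jahn–Teller driving force.

[Mn(NCS)₆]³−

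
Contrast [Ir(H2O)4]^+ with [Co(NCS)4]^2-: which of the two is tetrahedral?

[Co(NCS)4]^2-

For [Ir(H2O)4]^+: Ligand charges: water is neutral. With an overall charge of +1 the iridium centre must be in the +1 oxidation state. Iridium is a group-9 element; Ir(I) is therefore d⁸. A 5d d⁸ ion has a large crystal-field splitting; square planar leaves the high-energy d_{x²−y²} orbital empty and maximises CFSE. → square planar.
For [Co(NCS)4]^2-: Ligand charges: each isothiocyanate is −1. With an overall charge of −2 the cobalt centre must be in the +2 oxidation state. Group 9 minus oxidation state 2 gives a d⁷ configuration. For a high-spin 3d d⁷ ion with weak-field ligands the small Δₜ gives little square-planar CFSE advantage, so four ligands adopt the sterically favoured tetrahedral geometry. → tetrahedral.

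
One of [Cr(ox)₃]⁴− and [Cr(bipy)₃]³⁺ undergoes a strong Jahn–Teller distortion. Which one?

[Cr(ox)₃]⁴−

[Cr(ox)₃]⁴−: Summing ligand charges against the −4 overall charge gives an oxidation state of +2 for chromium. Cr sits in group 6, so the d-electron count is 6 − 2 = 4. Oxalate is a weak-field ligand for a first-row metal, so the complex is high-spin. The t₂g³e_g¹ (high-spin) configuration has an unevenly filled e_g set; the Jahn–Teller theorem predicts a tetragonal distortion (typically axial elongation) to lift the degeneracy.
[Cr(bipy)₃]³⁺: Ligand charges: 2,2′-bipyridine is neutral. With an overall charge of +3 the chromium centre must be in the +3 oxidation state. Group 6 minus oxidation state 3 gives a d³ configuration. The d³ configuration leaves the e_g set evenly filled (or empty) — no strong Jahn–Teller driving force.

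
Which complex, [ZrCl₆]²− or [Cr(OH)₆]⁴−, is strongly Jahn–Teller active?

[Cr(OH)₆]⁴−

[ZrCl₆]²−: Summing ligand charges against the −2 overall charge gives an oxidation state of +4 for zirconium. Zr sits in group 4, so the d-electron count is 4 − 4 = 0. The d⁰ configuration leaves the e_g set evenly filled (or empty) — no strong Jahn–Teller driving force.
[Cr(OH)₆]⁴−: Ligand charges: each hydroxide is −1. With an overall charge of −4 the chromium centre must be in the +2 oxidation state. Cr sits in group 6, so the d-electron count is 6 − 2 = 4. Hydroxide is a weak-field ligand for a first-row metal, so the complex is high-spin. The t₂g³e_g¹ (high-spin) configuration has an unevenly filled e_g set; the Jahn–Teller theorem predicts a tetragonal distortion (typically axial elongation) to lift the degeneracy.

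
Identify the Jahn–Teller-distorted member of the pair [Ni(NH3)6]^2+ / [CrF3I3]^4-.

[CrF3I3]^4-

[Ni(NH3)6]^2+: Ligand charges: ammonia is neutral. With an overall charge of +2 the nickel centre must be in the +2 oxidation state. Ni sits in group 10, so the d-electron count is 10 − 2 = 8. The d⁸ configuration leaves the e_g set evenly filled (or empty) — no strong Jahn–Teller driving force.
[CrF3I3]^4-: Ligand charges: each fluoride is −1; each iodide is −1. With an overall charge of −4 the chromium centre must be in the +2 oxidation state. Chromium is a group-6 element; Cr(II) is therefore d⁴. Fluoride and iodide are weak-field ligands for a first-row metal, so the complex is high-spin. The t₂g³e_g¹ (high-spin) configuration has an unevenly filled e_g set; the Jahn–Teller theorem predicts a tetragonal distortion (typically axial elongation) to lift the degeneracy.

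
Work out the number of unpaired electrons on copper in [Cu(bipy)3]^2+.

Summing ligand charges against the +2 overall charge gives an oxidation state of +2 for copper.
Copper is a group-11 element; Cu(II) is therefore d⁹.
Counting donor atoms: 3×2,2′-bipyridine (bidentate) → 6 donors. Coordination number = 6.
In an octahedral field the d⁹ configuration is t₂g⁶e_g³ (only one arrangement possible), giving 1 unpaired electron.

1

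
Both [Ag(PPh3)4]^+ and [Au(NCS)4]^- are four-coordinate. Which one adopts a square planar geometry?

For [Ag(PPh3)4]^+: Ligand charges: triphenylphosphine is neutral. With an overall charge of +1 the silver centre must be in the +1 oxidation state. Silver is a group-11 element; Ag(I) is therefore d¹⁰. A d¹⁰ ion has no crystal-field stabilisation preference between square planar and tetrahedral, so four ligands adopt the sterically favoured tetrahedral geometry. → tetrahedral.
For [Au(NCS)4]^-: Ligand charges: each isothiocyanate is −1. With an overall charge of −1 the gold centre must be in the +3 oxidation state. Group 11 minus oxidation state 3 gives a d⁸ configuration. A 5d d⁸ ion has a large crystal-field splitting; square planar leaves the high-energy d_{x²−y²} orbital empty and maximises CFSE. → square planar.

[Au(NCS)4]^-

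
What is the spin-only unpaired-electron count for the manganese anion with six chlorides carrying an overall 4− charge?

5 unpaired electrons

Ligand charges: each chloride is −1. With an overall charge of −4 the manganese centre must be in the +2 oxidation state.
Group 7 minus oxidation state 2 gives a d⁵ configuration.
The spin state decides the count: Chloride is a weak-field ligand for a first-row metal, so the complex is high-spin.
An octahedral high-spin d⁵ ion is t₂g³e_g², giving 5 unpaired electrons.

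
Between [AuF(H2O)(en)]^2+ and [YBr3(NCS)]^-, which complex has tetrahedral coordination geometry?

For [AuF(H2O)(en)]^2+: Summing ligand charges against the +2 overall charge gives an oxidation state of +3 for gold. Au sits in group 11, so the d-electron count is 11 − 3 = 8. A 5d d⁸ ion has a large crystal-field splitting; square planar leaves the high-energy d_{x²−y²} orbital empty and maximises CFSE. → square planar.
For [YBr3(NCS)]^-: Ligand charges: each bromide is −1; each isothiocyanate is −1. With an overall charge of −1 the yttrium centre must be in the +3 oxidation state. Group 3 minus oxidation state 3 gives a d⁰ configuration. A d⁰ ion has no crystal-field stabilisation preference between square planar and tetrahedral, so four ligands adopt the sterically favoured tetrahedral geometry. → tetrahedral.

[YBr3(NCS)]^-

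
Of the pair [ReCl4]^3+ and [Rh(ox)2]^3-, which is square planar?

[Rh(ox)2]^3-

For [ReCl4]^3+: Ligand charges: each chloride is −1. With an overall charge of +3 the rhenium centre must be in the +7 oxidation state. Group 7 minus oxidation state 7 gives a d⁰ configuration. A d⁰ ion has no crystal-field stabilisation preference between square planar and tetrahedral, so four ligands adopt the sterically favoured tetrahedral geometry. → tetrahedral.
For [Rh(ox)2]^3-: Ligand charges: each oxalate is −2. With an overall charge of −3 the rhodium centre must be in the +1 oxidation state. Group 9 minus oxidation state 1 gives a d⁸ configuration. A 4d d⁸ ion has a large crystal-field splitting; square planar leaves the high-energy d_{x²−y²} orbital empty and maximises CFSE. → square planar.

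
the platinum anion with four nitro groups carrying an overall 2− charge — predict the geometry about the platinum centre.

Ligand charges: each nitro (N-bound nitrite) is −1. With an overall charge of −2 the platinum centre must be in the +2 oxidation state.
Platinum is a group-10 element; Pt(II) is therefore d⁸.
Coordination number: 4.
A 5d d⁸ ion has a large crystal-field splitting; square planar leaves the high-energy d_{x²−y²} orbital empty and maximises CFSE.

square planar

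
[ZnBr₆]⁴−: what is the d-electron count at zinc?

d¹⁰

Summing ligand charges against the −4 overall charge gives an oxidation state of +2 for zinc.
Zinc is a group-12 element; Zn(II) is therefore d¹⁰.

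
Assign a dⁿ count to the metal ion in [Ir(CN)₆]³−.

d6

Each cyanide is −1; balancing the −3 overall charge requires Ir(III).
Iridium is a group-9 element; Ir(III) is therefore d⁶.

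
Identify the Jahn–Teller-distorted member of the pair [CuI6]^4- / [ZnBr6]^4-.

[CuI6]^4-

[CuI6]^4-: Summing ligand charges against the −4 overall charge gives an oxidation state of +2 for copper. Group 11 minus oxidation state 2 gives a d⁹ configuration. The t₂g⁶e_g³ configuration has an unevenly filled e_g set; the Jahn–Teller theorem predicts a tetragonal distortion (typically axial elongation) to lift the degeneracy.
[ZnBr6]^4-: Ligand charges: each bromide is −1. With an overall charge of −4 the zinc centre must be in the +2 oxidation state. Zinc is a group-12 element; Zn(II) is therefore d¹⁰. The d¹⁰ configuration leaves the e_g set evenly filled (or empty) — no strong Jahn–Teller driving force.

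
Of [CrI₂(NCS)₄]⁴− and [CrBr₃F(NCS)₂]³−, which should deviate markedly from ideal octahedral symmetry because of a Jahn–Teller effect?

[CrI₂(NCS)₄]⁴−

[CrI₂(NCS)₄]⁴−: Summing ligand charges against the −4 overall charge gives an oxidation state of +2 for chromium. Cr sits in group 6, so the d-electron count is 6 − 2 = 4. Iodide and isothiocyanate are weak-field ligands for a first-row metal, so the complex is high-spin. The t₂g³e_g¹ (high-spin) configuration has an unevenly filled e_g set; the Jahn–Teller theorem predicts a tetragonal distortion (typically axial elongation) to lift the degeneracy.
[CrBr₃F(NCS)₂]³−: Summing ligand charges against the −3 overall charge gives an oxidation state of +3 for chromium. Chromium is a group-6 element; Cr(III) is therefore d³. The d³ configuration leaves the e_g set evenly filled (or empty) — no strong Jahn–Teller driving force.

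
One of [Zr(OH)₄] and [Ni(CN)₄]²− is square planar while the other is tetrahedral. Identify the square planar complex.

[Ni(CN)₄]²−

For [Zr(OH)₄]: Ligand charges: each hydroxide is −1. With an overall charge of 0 the zirconium centre must be in the +4 oxidation state. Zr sits in group 4, so the d-electron count is 4 − 4 = 0. A d⁰ ion has no crystal-field stabilisation preference between square planar and tetrahedral, so four ligands adopt the sterically favoured tetrahedral geometry. → tetrahedral.
For [Ni(CN)₄]²−: Each cyanide is −1; balancing the −2 overall charge requires Ni(II). Group 10 minus oxidation state 2 gives a d⁸ configuration. Cyanide is a strong-field ligand (high in the spectrochemical series). A 3d d⁸ ion with strong-field ligands gains enough CFSE to favour square planar over tetrahedral. → square planar.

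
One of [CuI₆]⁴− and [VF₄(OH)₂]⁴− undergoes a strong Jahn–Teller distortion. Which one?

[CuI₆]⁴−

[CuI₆]⁴−: Each iodide is −1; balancing the −4 overall charge requires Cu(II). Copper is a group-11 element; Cu(II) is therefore d⁹. The t₂g⁶e_g³ configuration has an unevenly filled e_g set; the Jahn–Teller theorem predicts a tetragonal distortion (typically axial elongation) to lift the degeneracy.
[VF₄(OH)₂]⁴−: Ligand charges: each fluoride is −1; each hydroxide is −1. With an overall charge of −4 the vanadium centre must be in the +2 oxidation state. V sits in group 5, so the d-electron count is 5 − 2 = 3. The d³ configuration leaves the e_g set evenly filled (or empty) — no strong Jahn–Teller driving force.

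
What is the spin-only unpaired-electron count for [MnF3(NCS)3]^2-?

3 unpaired electrons

Each fluoride is −1; each isothiocyanate is −1; balancing the −2 overall charge requires Mn(IV).
Group 7 minus oxidation state 4 gives a d³ configuration.
In an octahedral field the d³ configuration is t₂g³e_g⁰ (only one arrangement possible), giving 3 unpaired electrons.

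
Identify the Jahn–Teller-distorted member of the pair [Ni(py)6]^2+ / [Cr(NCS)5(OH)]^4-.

[Cr(NCS)5(OH)]^4-

[Ni(py)6]^2+: Summing ligand charges against the +2 overall charge gives an oxidation state of +2 for nickel. Group 10 minus oxidation state 2 gives a d⁸ configuration. The d⁸ configuration leaves the e_g set evenly filled (or empty) — no strong Jahn–Teller driving force.
[Cr(NCS)5(OH)]^4-: Summing ligand charges against the −4 overall charge gives an oxidation state of +2 for chromium. Chromium is a group-6 element; Cr(II) is therefore d⁴. Hydroxide and isothiocyanate are weak-field ligands for a first-row metal, so the complex is high-spin. The t₂g³e_g¹ (high-spin) configuration has an unevenly filled e_g set; the Jahn–Teller theorem predicts a tetragonal distortion (typically axial elongation) to lift the degeneracy.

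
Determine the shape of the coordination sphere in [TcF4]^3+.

tetrahedral

Ligand charges: each fluoride is −1. With an overall charge of +3 the technetium centre must be in the +7 oxidation state.
Group 7 minus oxidation state 7 gives a d⁰ configuration.
With 4 monodentate ligands the coordination number is 4.
A d⁰ ion has no crystal-field stabilisation preference between square planar and tetrahedral, so four ligands adopt the sterically favoured tetrahedral geometry.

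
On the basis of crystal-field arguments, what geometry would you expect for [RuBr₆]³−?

octahedral

Ligand charges: each bromide is −1. With an overall charge of −3 the ruthenium centre must be in the +3 oxidation state.
Ru sits in group 8, so the d-electron count is 8 − 3 = 5.
With 6 monodentate ligands the coordination number is 6.
Six donors around a single metal centre give an octahedral coordination sphere.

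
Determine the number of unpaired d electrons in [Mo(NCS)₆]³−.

3

Each isothiocyanate is −1; balancing the −3 overall charge requires Mo(III).
Mo sits in group 6, so the d-electron count is 6 − 3 = 3.
In an octahedral field the d³ configuration is t₂g³e_g⁰ (only one arrangement possible), giving 3 unpaired electrons.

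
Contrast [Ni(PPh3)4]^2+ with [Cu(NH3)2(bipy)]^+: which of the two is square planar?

For [Ni(PPh3)4]^2+: Ligand charges: triphenylphosphine is neutral. With an overall charge of +2 the nickel centre must be in the +2 oxidation state. Group 10 minus oxidation state 2 gives a d⁸ configuration. Triphenylphosphine is a strong-field ligand (high in the spectrochemical series). A 3d d⁸ ion with strong-field ligands gains enough CFSE to favour square planar over tetrahedral. → square planar.
For [Cu(NH3)2(bipy)]^+: Ligand charges: ammonia is neutral; 2,2′-bipyridine is neutral. With an overall charge of +1 the copper centre must be in the +1 oxidation state. Cu sits in group 11, so the d-electron count is 11 − 1 = 10. A d¹⁰ ion has no crystal-field stabilisation preference between square planar and tetrahedral, so four ligands adopt the sterically favoured tetrahedral geometry. → tetrahedral.

[Ni(PPh3)4]^2+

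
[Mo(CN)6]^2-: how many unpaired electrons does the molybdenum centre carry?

2 unpaired electrons

Summing ligand charges against the −2 overall charge gives an oxidation state of +4 for molybdenum.
Mo sits in group 6, so the d-electron count is 6 − 4 = 2.
In an octahedral field the d² configuration is t₂g²e_g⁰ (only one arrangement possible), giving 2 unpaired electrons.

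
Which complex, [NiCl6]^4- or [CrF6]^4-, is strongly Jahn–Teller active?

[NiCl6]^4-: Ligand charges: each chloride is −1. With an overall charge of −4 the nickel centre must be in the +2 oxidation state. Group 10 minus oxidation state 2 gives a d⁸ configuration. The d⁸ configuration leaves the e_g set evenly filled (or empty) — no strong Jahn–Teller driving force.
[CrF6]^4-: Summing ligand charges against the −4 overall charge gives an oxidation state of +2 for chromium. Chromium is a group-6 element; Cr(II) is therefore d⁴. Fluoride is a weak-field ligand for a first-row metal, so the complex is high-spin. The t₂g³e_g¹ (high-spin) configuration has an unevenly filled e_g set; the Jahn–Teller theorem predicts a tetragonal distortion (typically axial elongation) to lift the degeneracy.

[CrF6]^4-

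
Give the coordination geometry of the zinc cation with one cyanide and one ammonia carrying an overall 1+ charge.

Each cyanide is −1; ammonia is neutral; balancing the +1 overall charge requires Zn(II).
Zn sits in group 12, so the d-electron count is 12 − 2 = 10.
Coordination number: 2.
A d¹⁰ ion with only two ligands adopts a linear arrangement (sp hybridisation; no CFSE preference).

linear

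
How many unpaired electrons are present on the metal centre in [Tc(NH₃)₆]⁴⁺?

Summing ligand charges against the +4 overall charge gives an oxidation state of +4 for technetium.
Tc sits in group 7, so the d-electron count is 7 − 4 = 3.
In an octahedral field the d³ configuration is t₂g³e_g⁰ (only one arrangement possible), giving 3 unpaired electrons.

3 unpaired electrons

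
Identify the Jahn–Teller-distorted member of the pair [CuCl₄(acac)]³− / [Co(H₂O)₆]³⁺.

[CuCl₄(acac)]³−: Ligand charges: each chloride is −1; each acetylacetonate is −1. With an overall charge of −3 the copper centre must be in the +2 oxidation state. Copper is a group-11 element; Cu(II) is therefore d⁹. The t₂g⁶e_g³ configuration has an unevenly filled e_g set; the Jahn–Teller theorem predicts a tetragonal distortion (typically axial elongation) to lift the degeneracy.
[Co(H₂O)₆]³⁺: Water is neutral; balancing the +3 overall charge requires Co(III). Co sits in group 9, so the d-electron count is 9 − 3 = 6. Co(III) has an exceptionally large octahedral splitting and is low-spin with essentially every ligand except fluoride. The d⁶ configuration leaves the e_g set evenly filled (or empty) — no strong Jahn–Teller driving force.

[CuCl₄(acac)]³−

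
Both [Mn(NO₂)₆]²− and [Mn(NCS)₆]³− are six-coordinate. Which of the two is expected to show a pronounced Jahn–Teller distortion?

[Mn(NCS)₆]³−

[Mn(NO₂)₆]²−: Summing ligand charges against the −2 overall charge gives an oxidation state of +4 for manganese. Mn sits in group 7, so the d-electron count is 7 − 4 = 3. The d³ configuration leaves the e_g set evenly filled (or empty) — no strong Jahn–Teller driving force.
[Mn(NCS)₆]³−: Ligand charges: each isothiocyanate is −1. With an overall charge of −3 the manganese centre must be in the +3 oxidation state. Group 7 minus oxidation state 3 gives a d⁴ configuration. Isothiocyanate is a weak-field ligand for a first-row metal, so the complex is high-spin. The t₂g³e_g¹ (high-spin) configuration has an unevenly filled e_g set; the Jahn–Teller theorem predicts a tetragonal distortion (typically axial elongation) to lift the degeneracy.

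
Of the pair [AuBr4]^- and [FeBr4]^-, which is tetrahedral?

[FeBr4]^-

For [AuBr4]^-: Summing ligand charges against the −1 overall charge gives an oxidation state of +3 for gold. Group 11 minus oxidation state 3 gives a d⁸ configuration. A 5d d⁸ ion has a large crystal-field splitting; square planar leaves the high-energy d_{x²−y²} orbital empty and maximises CFSE. → square planar.
For [FeBr4]^-: Each bromide is −1; balancing the −1 overall charge requires Fe(III). Iron is a group-8 element; Fe(III) is therefore d⁵. A high-spin d⁵ ion has zero CFSE in either geometry, so four ligands adopt the sterically favoured tetrahedral geometry. → tetrahedral.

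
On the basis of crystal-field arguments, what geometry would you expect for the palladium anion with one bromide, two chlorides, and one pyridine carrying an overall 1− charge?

Ligand charges: each bromide is −1; each chloride is −1; pyridine is neutral. With an overall charge of −1 the palladium centre must be in the +2 oxidation state.
Pd sits in group 10, so the d-electron count is 10 − 2 = 8.
With 4 monodentate ligands the coordination number is 4.
A 4d d⁸ ion has a large crystal-field splitting; square planar leaves the high-energy d_{x²−y²} orbital empty and maximises CFSE.

square planar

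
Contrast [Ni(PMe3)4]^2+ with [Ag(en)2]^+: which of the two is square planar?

[Ni(PMe3)4]^2+

For [Ni(PMe3)4]^2+: Summing ligand charges against the +2 overall charge gives an oxidation state of +2 for nickel. Nickel is a group-10 element; Ni(II) is therefore d⁸. Trimethylphosphine is a strong-field ligand (high in the spectrochemical series). A 3d d⁸ ion with strong-field ligands gains enough CFSE to favour square planar over tetrahedral. → square planar.
For [Ag(en)2]^+: Ethylenediamine is neutral; balancing the +1 overall charge requires Ag(I). Silver is a group-11 element; Ag(I) is therefore d¹⁰. A d¹⁰ ion has no crystal-field stabilisation preference between square planar and tetrahedral, so four ligands adopt the sterically favoured tetrahedral geometry. → tetrahedral.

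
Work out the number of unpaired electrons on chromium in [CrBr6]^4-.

4 unpaired electrons

Ligand charges: each bromide is −1. With an overall charge of −4 the chromium centre must be in the +2 oxidation state.
Cr sits in group 6, so the d-electron count is 6 − 2 = 4.
The spin state decides the count: Bromide is a weak-field ligand for a first-row metal, so the complex is high-spin.
An octahedral high-spin d⁴ ion is t₂g³e_g¹, giving 4 unpaired electrons.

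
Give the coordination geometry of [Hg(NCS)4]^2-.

Each isothiocyanate is −1; balancing the −2 overall charge requires Hg(II).
Mercury is a group-12 element; Hg(II) is therefore d¹⁰.
Coordination number: 4.
A d¹⁰ ion has no crystal-field stabilisation preference between square planar and tetrahedral, so four ligands adopt the sterically favoured tetrahedral geometry.

tetrahedral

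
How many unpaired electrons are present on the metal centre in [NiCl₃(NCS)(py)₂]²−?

Summing ligand charges against the −2 overall charge gives an oxidation state of +2 for nickel.
Nickel is a group-10 element; Ni(II) is therefore d⁸.
In an octahedral field the d⁸ configuration is t₂g⁶e_g² (only one arrangement possible), giving 2 unpaired electrons.

2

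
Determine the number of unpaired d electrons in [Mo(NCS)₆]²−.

Ligand charges: each isothiocyanate is −1. With an overall charge of −2 the molybdenum centre must be in the +4 oxidation state.
Group 6 minus oxidation state 4 gives a d² configuration.
In an octahedral field the d² configuration is t₂g²e_g⁰ (only one arrangement possible), giving 2 unpaired electrons.

2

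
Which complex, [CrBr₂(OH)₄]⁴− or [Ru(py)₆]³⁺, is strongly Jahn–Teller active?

[CrBr₂(OH)₄]⁴−: Ligand charges: each bromide is −1; each hydroxide is −1. With an overall charge of −4 the chromium centre must be in the +2 oxidation state. Group 6 minus oxidation state 2 gives a d⁴ configuration. Bromide and hydroxide are weak-field ligands for a first-row metal, so the complex is high-spin. The t₂g³e_g¹ (high-spin) configuration has an unevenly filled e_g set; the Jahn–Teller theorem predicts a tetragonal distortion (typically axial elongation) to lift the degeneracy.
[Ru(py)₆]³⁺: Ligand charges: pyridine is neutral. With an overall charge of +3 the ruthenium centre must be in the +3 oxidation state. Ruthenium is a group-8 element; Ru(III) is therefore d⁵. A 4d ion has a large Δₒ and is invariably low-spin. The d⁵ configuration leaves the e_g set evenly filled (or empty) — no strong Jahn–Teller driving force.

[CrBr₂(OH)₄]⁴−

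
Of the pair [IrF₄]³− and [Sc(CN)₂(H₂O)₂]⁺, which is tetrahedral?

[Sc(CN)₂(H₂O)₂]⁺

For [IrF₄]³−: Summing ligand charges against the −3 overall charge gives an oxidation state of +1 for iridium. Group 9 minus oxidation state 1 gives a d⁸ configuration. A 5d d⁸ ion has a large crystal-field splitting; square planar leaves the high-energy d_{x²−y²} orbital empty and maximises CFSE. → square planar.
For [Sc(CN)₂(H₂O)₂]⁺: Summing ligand charges against the +1 overall charge gives an oxidation state of +3 for scandium. Sc sits in group 3, so the d-electron count is 3 − 3 = 0. A d⁰ ion has no crystal-field stabilisation preference between square planar and tetrahedral, so four ligands adopt the sterically favoured tetrahedral geometry. → tetrahedral.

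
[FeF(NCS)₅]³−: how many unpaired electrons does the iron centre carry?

5 unpaired electrons

Each fluoride is −1; each isothiocyanate is −1; balancing the −3 overall charge requires Fe(III).
Iron is a group-8 element; Fe(III) is therefore d⁵.
The spin state decides the count: Fluoride and isothiocyanate are weak-field ligands for a first-row metal, so the complex is high-spin.
An octahedral high-spin d⁵ ion is t₂g³e_g², giving 5 unpaired electrons.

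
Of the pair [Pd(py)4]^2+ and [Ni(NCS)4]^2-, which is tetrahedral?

[Ni(NCS)4]^2-

For [Pd(py)4]^2+: Pyridine is neutral; balancing the +2 overall charge requires Pd(II). Pd sits in group 10, so the d-electron count is 10 − 2 = 8. A 4d d⁸ ion has a large crystal-field splitting; square planar leaves the high-energy d_{x²−y²} orbital empty and maximises CFSE. → square planar.
For [Ni(NCS)4]^2-: Summing ligand charges against the −2 overall charge gives an oxidation state of +2 for nickel. Ni sits in group 10, so the d-electron count is 10 − 2 = 8. Isothiocyanate is a weak-field ligand. With weak-field ligands the CFSE gain from square planar is small, so a 3d d⁸ ion takes the sterically preferred tetrahedral geometry. → tetrahedral.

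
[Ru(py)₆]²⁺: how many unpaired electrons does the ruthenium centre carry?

0 unpaired electrons

Summing ligand charges against the +2 overall charge gives an oxidation state of +2 for ruthenium.
Ru sits in group 8, so the d-electron count is 8 − 2 = 6.
The spin state decides the count: a 4d ion has a large Δₒ and is invariably low-spin.
An octahedral low-spin d⁶ ion is t₂g⁶e_g⁰, giving 0 unpaired electrons.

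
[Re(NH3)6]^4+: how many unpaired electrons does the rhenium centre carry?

Ligand charges: ammonia is neutral. With an overall charge of +4 the rhenium centre must be in the +4 oxidation state.
Rhenium is a group-7 element; Re(IV) is therefore d³.
In an octahedral field the d³ configuration is t₂g³e_g⁰ (only one arrangement possible), giving 3 unpaired electrons.

3 unpaired electrons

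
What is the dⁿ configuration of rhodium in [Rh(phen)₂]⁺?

d⁸

Ligand charges: 1,10-phenanthroline is neutral. With an overall charge of +1 the rhodium centre must be in the +1 oxidation state.
Rhodium is a group-9 element; Rh(I) is therefore d⁸.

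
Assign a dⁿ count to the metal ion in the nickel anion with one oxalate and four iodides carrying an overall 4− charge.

Summing ligand charges against the −4 overall charge gives an oxidation state of +2 for nickel.
Nickel is a group-10 element; Ni(II) is therefore d⁸.

d⁸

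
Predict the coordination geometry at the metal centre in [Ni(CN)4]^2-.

Ligand charges: each cyanide is −1. With an overall charge of −2 the nickel centre must be in the +2 oxidation state.
Group 10 minus oxidation state 2 gives a d⁸ configuration.
Coordination number: 4.
Cyanide is a strong-field ligand (high in the spectrochemical series).
A 3d d⁸ ion with strong-field ligands gains enough CFSE to favour square planar over tetrahedral.

square planar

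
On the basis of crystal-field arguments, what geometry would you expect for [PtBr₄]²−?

square planar

Ligand charges: each bromide is −1. With an overall charge of −2 the platinum centre must be in the +2 oxidation state.
Platinum is a group-10 element; Pt(II) is therefore d⁸.
Coordination number: 4.
A 5d d⁸ ion has a large crystal-field splitting; square planar leaves the high-energy d_{x²−y²} orbital empty and maximises CFSE.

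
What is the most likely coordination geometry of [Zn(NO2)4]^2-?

Ligand charges: each nitro (N-bound nitrite) is −1. With an overall charge of −2 the zinc centre must be in the +2 oxidation state.
Zn sits in group 12, so the d-electron count is 12 − 2 = 10.
With 4 monodentate ligands the coordination number is 4.
A d¹⁰ ion has no crystal-field stabilisation preference between square planar and tetrahedral, so four ligands adopt the sterically favoured tetrahedral geometry.

tetrahedral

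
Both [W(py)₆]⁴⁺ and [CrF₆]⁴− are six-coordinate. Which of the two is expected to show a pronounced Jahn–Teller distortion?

[CrF₆]⁴−

[W(py)₆]⁴⁺: Ligand charges: pyridine is neutral. With an overall charge of +4 the tungsten centre must be in the +4 oxidation state. W sits in group 6, so the d-electron count is 6 − 4 = 2. The d² configuration leaves the e_g set evenly filled (or empty) — no strong Jahn–Teller driving force.
[CrF₆]⁴−: Each fluoride is −1; balancing the −4 overall charge requires Cr(II). Group 6 minus oxidation state 2 gives a d⁴ configuration. Fluoride is a weak-field ligand for a first-row metal, so the complex is high-spin. The t₂g³e_g¹ (high-spin) configuration has an unevenly filled e_g set; the Jahn–Teller theorem predicts a tetragonal distortion (typically axial elongation) to lift the degeneracy.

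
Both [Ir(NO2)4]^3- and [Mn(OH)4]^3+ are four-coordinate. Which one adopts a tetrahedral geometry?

For [Ir(NO2)4]^3-: Summing ligand charges against the −3 overall charge gives an oxidation state of +1 for iridium. Group 9 minus oxidation state 1 gives a d⁸ configuration. A 5d d⁸ ion has a large crystal-field splitting; square planar leaves the high-energy d_{x²−y²} orbital empty and maximises CFSE. → square planar.
For [Mn(OH)4]^3+: Ligand charges: each hydroxide is −1. With an overall charge of +3 the manganese centre must be in the +7 oxidation state. Mn sits in group 7, so the d-electron count is 7 − 7 = 0. A d⁰ ion has no crystal-field stabilisation preference between square planar and tetrahedral, so four ligands adopt the sterically favoured tetrahedral geometry. → tetrahedral.

[Mn(OH)4]^3+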